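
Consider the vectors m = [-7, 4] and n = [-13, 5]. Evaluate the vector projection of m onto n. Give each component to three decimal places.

(-7.438, 2.861)

m · n = (-7)·(-13) + 4·5 = 91 + 20 = 111
|n|² = 169 + 25 = 194
proj_n m = (111/194) · (-13, 5) ≈ (-7.438, 2.861)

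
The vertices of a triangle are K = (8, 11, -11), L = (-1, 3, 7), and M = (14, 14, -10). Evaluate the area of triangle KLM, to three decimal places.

KL = (-9, -8, 18),  KM = (6, 3, 1)
i: (-8)·1 - 18·3 = -8 - 54 = -62
j: 18·6 - (-9)·1 = 108 - (-9) = 117
k: (-9)·3 - (-8)·6 = -27 - (-48) = 21
KL × KM = (-62, 117, 21)
|KL × KM| = √17974 ≈ 134.0671
area = ½ · 134.0671 ≈ 67.034

67.034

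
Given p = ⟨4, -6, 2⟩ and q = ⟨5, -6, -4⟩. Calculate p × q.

(36, 26, 6)

i: (-6)·(-4) - 2·(-6) = 24 - (-12) = 36
j: 2·5 - 4·(-4) = 10 - (-16) = 26
k: 4·(-6) - (-6)·5 = -24 - (-30) = 6
p × q = (36, 26, 6)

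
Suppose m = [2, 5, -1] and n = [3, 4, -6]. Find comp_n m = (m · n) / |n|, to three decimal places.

4.097

m · n = 2·3 + 5·4 + (-1)·(-6) = 6 + 20 + 6 = 32
|n| = √(9 + 16 + 36) = √61 ≈ 7.8102
comp_n m = 32 / √61 ≈ 4.097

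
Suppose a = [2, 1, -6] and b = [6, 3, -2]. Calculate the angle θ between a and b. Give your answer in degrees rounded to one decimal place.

53.0

a · b = 2·6 + 1·3 + (-6)·(-2) = 12 + 3 + 12 = 27
|a|² = 4 + 1 + 36 = 41,  |a| = √41 ≈ 6.403124
|b|² = 36 + 9 + 4 = 49,  |b| = √49 ≈ 7.000000
cos θ = 27 / (6.403124 · 7.000000) ≈ 0.60238
θ = arccos(0.60238) ≈ 53.0°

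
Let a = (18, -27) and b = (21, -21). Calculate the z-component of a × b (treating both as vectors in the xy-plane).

18·(-21) - (-27)·21 = -378 - (-567) = 189

189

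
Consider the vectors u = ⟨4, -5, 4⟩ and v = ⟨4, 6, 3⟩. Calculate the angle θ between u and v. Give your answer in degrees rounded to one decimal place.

91.9

u · v = 4·4 + (-5)·6 + 4·3 = 16 - 30 + 12 = -2
|u|² = 16 + 25 + 16 = 57,  |u| = √57 ≈ 7.549834
|v|² = 16 + 36 + 9 = 61,  |v| = √61 ≈ 7.810250
cos θ = -2 / (7.549834 · 7.810250) ≈ -0.03392
θ = arccos(-0.03392) ≈ 91.9°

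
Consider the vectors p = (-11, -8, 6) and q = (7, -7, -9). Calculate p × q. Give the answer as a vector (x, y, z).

i: (-8)·(-9) - 6·(-7) = 72 - (-42) = 114
j: 6·7 - (-11)·(-9) = 42 - 99 = -57
k: (-11)·(-7) - (-8)·7 = 77 - (-56) = 133
p × q = (114, -57, 133)

(114, -57, 133)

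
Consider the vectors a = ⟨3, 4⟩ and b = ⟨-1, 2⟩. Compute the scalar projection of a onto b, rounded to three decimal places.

a · b = 3·(-1) + 4·2 = -3 + 8 = 5
|b| = √(1 + 4) = √5 ≈ 2.2361
comp_b a = 5 / √5 ≈ 2.236

2.236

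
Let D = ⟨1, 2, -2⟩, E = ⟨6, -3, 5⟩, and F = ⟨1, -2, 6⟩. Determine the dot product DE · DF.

DE = E − D = (5, -5, 7)
DF = F − D = (0, -4, 8)
DE · DF = 5·0 + (-5)·(-4) + 7·8 = 0 + 20 + 56 = 76

76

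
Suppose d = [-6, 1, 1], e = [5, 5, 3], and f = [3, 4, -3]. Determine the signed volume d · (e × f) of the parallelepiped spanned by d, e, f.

191

e × f:
i: 5·(-3) - 3·4 = -15 - 12 = -27
j: 3·3 - 5·(-3) = 9 - (-15) = 24
k: 5·4 - 5·3 = 20 - 15 = 5
e × f = (-27, 24, 5)
d · (e × f) = (-6)·(-27) + 1·24 + 1·5 = 162 + 24 + 5 = 191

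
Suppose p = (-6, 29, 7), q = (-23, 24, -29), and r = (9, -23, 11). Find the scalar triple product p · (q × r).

q × r:
i: 24·11 - (-29)·(-23) = 264 - 667 = -403
j: (-29)·9 - (-23)·11 = -261 - (-253) = -8
k: (-23)·(-23) - 24·9 = 529 - 216 = 313
q × r = (-403, -8, 313)
p · (q × r) = (-6)·(-403) + 29·(-8) + 7·313 = 2418 - 232 + 2191 = 4377

4377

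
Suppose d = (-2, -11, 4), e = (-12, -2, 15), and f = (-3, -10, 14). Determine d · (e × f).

-1141

e × f:
i: (-2)·14 - 15·(-10) = -28 - (-150) = 122
j: 15·(-3) - (-12)·14 = -45 - (-168) = 123
k: (-12)·(-10) - (-2)·(-3) = 120 - 6 = 114
e × f = (122, 123, 114)
d · (e × f) = (-2)·122 + (-11)·123 + 4·114 = -244 - 1353 + 456 = -1141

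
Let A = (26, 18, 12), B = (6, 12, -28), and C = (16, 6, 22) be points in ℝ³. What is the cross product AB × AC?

(-540, 600, 180)

AB = (-20, -6, -40)
AC = (-10, -12, 10)
i: (-6)·10 - (-40)·(-12) = -60 - 480 = -540
j: (-40)·(-10) - (-20)·10 = 400 - (-200) = 600
k: (-20)·(-12) - (-6)·(-10) = 240 - 60 = 180
AB × AC = (-540, 600, 180)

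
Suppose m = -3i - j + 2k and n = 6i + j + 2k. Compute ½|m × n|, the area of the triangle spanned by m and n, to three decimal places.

i: (-1)·2 - 2·1 = -2 - 2 = -4
j: 2·6 - (-3)·2 = 12 - (-6) = 18
k: (-3)·1 - (-1)·6 = -3 - (-6) = 3
m × n = (-4, 18, 3)
|m × n| = √((-4)² + 18² + 3²) = √349 ≈ 18.6815
area = ½ · 18.6815 ≈ 9.341

9.341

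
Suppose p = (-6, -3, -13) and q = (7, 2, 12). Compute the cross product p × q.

i: (-3)·12 - (-13)·2 = -36 - (-26) = -10
j: (-13)·7 - (-6)·12 = -91 - (-72) = -19
k: (-6)·2 - (-3)·7 = -12 - (-21) = 9
p × q = (-10, -19, 9)

(-10, -19, 9)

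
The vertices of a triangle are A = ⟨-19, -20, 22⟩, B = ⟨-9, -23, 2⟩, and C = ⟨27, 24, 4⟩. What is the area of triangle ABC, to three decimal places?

AB = (10, -3, -20),  AC = (46, 44, -18)
i: (-3)·(-18) - (-20)·44 = 54 - (-880) = 934
j: (-20)·46 - 10·(-18) = -920 - (-180) = -740
k: 10·44 - (-3)·46 = 440 - (-138) = 578
AB × AC = (934, -740, 578)
|AB × AC| = √1754040 ≈ 1324.4018
area = ½ · 1324.4018 ≈ 662.201

662.201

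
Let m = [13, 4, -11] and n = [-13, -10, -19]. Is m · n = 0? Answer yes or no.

m · n = 13·(-13) + 4·(-10) + (-11)·(-19) = -169 - 40 + 209 = 0
Zero, so the vectors are orthogonal.

yes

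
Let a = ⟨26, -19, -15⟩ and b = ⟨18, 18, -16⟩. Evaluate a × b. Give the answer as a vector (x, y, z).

(574, 146, 810)

i: (-19)·(-16) - (-15)·18 = 304 - (-270) = 574
j: (-15)·18 - 26·(-16) = -270 - (-416) = 146
k: 26·18 - (-19)·18 = 468 - (-342) = 810
a × b = (574, 146, 810)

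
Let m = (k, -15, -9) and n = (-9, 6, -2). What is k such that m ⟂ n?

-8

m · n = k·(-9) + (-15)·6 + (-9)·(-2) = -72 - 9k
Set equal to 0: -9k = 72, so k = -8.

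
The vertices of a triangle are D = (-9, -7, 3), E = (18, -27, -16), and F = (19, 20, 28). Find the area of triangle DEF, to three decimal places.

DE = (27, -20, -19),  DF = (28, 27, 25)
i: (-20)·25 - (-19)·27 = -500 - (-513) = 13
j: (-19)·28 - 27·25 = -532 - 675 = -1207
k: 27·27 - (-20)·28 = 729 - (-560) = 1289
DE × DF = (13, -1207, 1289)
|DE × DF| = √3118539 ≈ 1765.9386
area = ½ · 1765.9386 ≈ 882.969

882.969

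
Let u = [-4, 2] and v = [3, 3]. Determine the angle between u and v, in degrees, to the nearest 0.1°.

108.4

u · v = (-4)·3 + 2·3 = -12 + 6 = -6
|u|² = 16 + 4 = 20,  |u| = √20 ≈ 4.472136
|v|² = 9 + 9 = 18,  |v| = √18 ≈ 4.242641
cos θ = -6 / (4.472136 · 4.242641) ≈ -0.31623
θ = arccos(-0.31623) ≈ 108.4°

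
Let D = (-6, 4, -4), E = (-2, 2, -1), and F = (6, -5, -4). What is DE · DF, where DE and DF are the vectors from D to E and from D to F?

66

DE = E − D = (4, -2, 3)
DF = F − D = (12, -9, 0)
DE · DF = 4·12 + (-2)·(-9) + 3·0 = 48 + 18 + 0 = 66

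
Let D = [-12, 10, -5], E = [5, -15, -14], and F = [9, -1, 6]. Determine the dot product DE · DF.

533

DE = E − D = (17, -25, -9)
DF = F − D = (21, -11, 11)
DE · DF = 17·21 + (-25)·(-11) + (-9)·11 = 357 + 275 - 99 = 533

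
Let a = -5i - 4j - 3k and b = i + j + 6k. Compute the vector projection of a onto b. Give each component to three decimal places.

a · b = (-5)·1 + (-4)·1 + (-3)·6 = -5 - 4 - 18 = -27
|b|² = 1 + 1 + 36 = 38
proj_b a = (-27/38) · (1, 1, 6) ≈ (-0.711, -0.711, -4.263)

(-0.711, -0.711, -4.263)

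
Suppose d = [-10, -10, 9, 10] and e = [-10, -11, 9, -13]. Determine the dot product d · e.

d · e = (-10)·(-10) + (-10)·(-11) + 9·9 + 10·(-13) = 100 + 110 + 81 - 130 = 161

161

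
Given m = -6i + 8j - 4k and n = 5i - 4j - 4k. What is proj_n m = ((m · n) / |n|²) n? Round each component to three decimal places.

m · n = (-6)·5 + 8·(-4) + (-4)·(-4) = -30 - 32 + 16 = -46
|n|² = 25 + 16 + 16 = 57
proj_n m = (-46/57) · (5, -4, -4) ≈ (-4.035, 3.228, 3.228)

(-4.035, 3.228, 3.228)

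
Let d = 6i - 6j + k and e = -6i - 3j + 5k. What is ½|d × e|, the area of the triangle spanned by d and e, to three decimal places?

35.146

i: (-6)·5 - 1·(-3) = -30 - (-3) = -27
j: 1·(-6) - 6·5 = -6 - 30 = -36
k: 6·(-3) - (-6)·(-6) = -18 - 36 = -54
d × e = (-27, -36, -54)
|d × e| = √((-27)² + (-36)² + (-54)²) = √4941 ≈ 70.2922
area = ½ · 70.2922 ≈ 35.146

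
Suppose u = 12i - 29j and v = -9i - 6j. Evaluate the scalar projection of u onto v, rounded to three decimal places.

u · v = 12·(-9) + (-29)·(-6) = -108 + 174 = 66
|v| = √(81 + 36) = √117 ≈ 10.8167
comp_v u = 66 / √117 ≈ 6.102

6.102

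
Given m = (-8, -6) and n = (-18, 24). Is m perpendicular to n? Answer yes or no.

yes

m · n = (-8)·(-18) + (-6)·24 = 144 - 144 = 0
Zero, so the vectors are orthogonal.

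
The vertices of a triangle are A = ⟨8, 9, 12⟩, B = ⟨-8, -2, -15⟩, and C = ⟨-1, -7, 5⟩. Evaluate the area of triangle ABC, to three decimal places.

AB = (-16, -11, -27),  AC = (-9, -16, -7)
i: (-11)·(-7) - (-27)·(-16) = 77 - 432 = -355
j: (-27)·(-9) - (-16)·(-7) = 243 - 112 = 131
k: (-16)·(-16) - (-11)·(-9) = 256 - 99 = 157
AB × AC = (-355, 131, 157)
|AB × AC| = √167835 ≈ 409.6767
area = ½ · 409.6767 ≈ 204.838

204.838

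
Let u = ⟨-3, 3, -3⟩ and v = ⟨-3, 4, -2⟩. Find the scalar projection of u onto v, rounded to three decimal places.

u · v = (-3)·(-3) + 3·4 + (-3)·(-2) = 9 + 12 + 6 = 27
|v| = √(9 + 16 + 4) = √29 ≈ 5.3852
comp_v u = 27 / √29 ≈ 5.014

5.014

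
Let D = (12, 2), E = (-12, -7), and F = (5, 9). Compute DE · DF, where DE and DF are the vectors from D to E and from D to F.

DE = E − D = (-24, -9)
DF = F − D = (-7, 7)
DE · DF = (-24)·(-7) + (-9)·7 = 168 - 63 = 105

105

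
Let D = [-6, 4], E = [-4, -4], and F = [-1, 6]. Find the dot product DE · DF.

DE = E − D = (2, -8)
DF = F − D = (5, 2)
DE · DF = 2·5 + (-8)·2 = 10 - 16 = -6

-6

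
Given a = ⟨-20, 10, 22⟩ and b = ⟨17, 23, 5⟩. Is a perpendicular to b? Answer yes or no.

yes

a · b = (-20)·17 + 10·23 + 22·5 = -340 + 230 + 110 = 0
Zero, so the vectors are orthogonal.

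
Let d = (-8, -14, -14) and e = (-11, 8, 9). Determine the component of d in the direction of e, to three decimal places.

d · e = (-8)·(-11) + (-14)·8 + (-14)·9 = 88 - 112 - 126 = -150
|e| = √(121 + 64 + 81) = √266 ≈ 16.3095
comp_e d = -150 / √266 ≈ -9.197

-9.197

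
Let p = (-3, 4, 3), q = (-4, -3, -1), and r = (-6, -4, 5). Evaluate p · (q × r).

q × r:
i: (-3)·5 - (-1)·(-4) = -15 - 4 = -19
j: (-1)·(-6) - (-4)·5 = 6 - (-20) = 26
k: (-4)·(-4) - (-3)·(-6) = 16 - 18 = -2
q × r = (-19, 26, -2)
p · (q × r) = (-3)·(-19) + 4·26 + 3·(-2) = 57 + 104 - 6 = 155

155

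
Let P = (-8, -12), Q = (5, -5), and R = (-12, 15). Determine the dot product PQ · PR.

PQ = Q − P = (13, 7)
PR = R − P = (-4, 27)
PQ · PR = 13·(-4) + 7·27 = -52 + 189 = 137

137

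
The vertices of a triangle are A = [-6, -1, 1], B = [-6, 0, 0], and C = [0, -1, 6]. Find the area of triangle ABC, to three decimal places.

AB = (0, 1, -1),  AC = (6, 0, 5)
i: 1·5 - (-1)·0 = 5 - 0 = 5
j: (-1)·6 - 0·5 = -6 - 0 = -6
k: 0·0 - 1·6 = 0 - 6 = -6
AB × AC = (5, -6, -6)
|AB × AC| = √97 ≈ 9.8489
area = ½ · 9.8489 ≈ 4.924

4.924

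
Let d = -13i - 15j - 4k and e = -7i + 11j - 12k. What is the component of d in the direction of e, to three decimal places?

d · e = (-13)·(-7) + (-15)·11 + (-4)·(-12) = 91 - 165 + 48 = -26
|e| = √(49 + 121 + 144) = √314 ≈ 17.7200
comp_e d = -26 / √314 ≈ -1.467

-1.467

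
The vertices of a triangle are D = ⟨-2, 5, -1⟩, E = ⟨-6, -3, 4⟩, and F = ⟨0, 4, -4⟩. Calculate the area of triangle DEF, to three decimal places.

DE = (-4, -8, 5),  DF = (2, -1, -3)
i: (-8)·(-3) - 5·(-1) = 24 - (-5) = 29
j: 5·2 - (-4)·(-3) = 10 - 12 = -2
k: (-4)·(-1) - (-8)·2 = 4 - (-16) = 20
DE × DF = (29, -2, 20)
|DE × DF| = √1245 ≈ 35.2846
area = ½ · 35.2846 ≈ 17.642

17.642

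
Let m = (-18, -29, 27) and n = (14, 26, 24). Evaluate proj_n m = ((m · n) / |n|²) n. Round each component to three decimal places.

m · n = (-18)·14 + (-29)·26 + 27·24 = -252 - 754 + 648 = -358
|n|² = 196 + 676 + 576 = 1448
proj_n m = (-358/1448) · (14, 26, 24) ≈ (-3.461, -6.428, -5.934)

(-3.461, -6.428, -5.934)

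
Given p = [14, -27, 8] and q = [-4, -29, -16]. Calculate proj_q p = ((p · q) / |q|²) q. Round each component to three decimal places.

p · q = 14·(-4) + (-27)·(-29) + 8·(-16) = -56 + 783 - 128 = 599
|q|² = 16 + 841 + 256 = 1113
proj_q p = (599/1113) · (-4, -29, -16) ≈ (-2.153, -15.607, -8.611)

(-2.153, -15.607, -8.611)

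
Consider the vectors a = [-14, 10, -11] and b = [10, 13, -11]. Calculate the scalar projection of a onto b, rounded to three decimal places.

a · b = (-14)·10 + 10·13 + (-11)·(-11) = -140 + 130 + 121 = 111
|b| = √(100 + 169 + 121) = √390 ≈ 19.7484
comp_b a = 111 / √390 ≈ 5.621

5.621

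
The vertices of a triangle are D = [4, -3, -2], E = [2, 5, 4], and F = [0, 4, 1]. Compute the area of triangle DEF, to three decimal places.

DE = (-2, 8, 6),  DF = (-4, 7, 3)
i: 8·3 - 6·7 = 24 - 42 = -18
j: 6·(-4) - (-2)·3 = -24 - (-6) = -18
k: (-2)·7 - 8·(-4) = -14 - (-32) = 18
DE × DF = (-18, -18, 18)
|DE × DF| = √972 ≈ 31.1769
area = ½ · 31.1769 ≈ 15.588

15.588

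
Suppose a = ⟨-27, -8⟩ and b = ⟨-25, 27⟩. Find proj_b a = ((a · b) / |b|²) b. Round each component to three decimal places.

a · b = (-27)·(-25) + (-8)·27 = 675 - 216 = 459
|b|² = 625 + 729 = 1354
proj_b a = (459/1354) · (-25, 27) ≈ (-8.475, 9.153)

(-8.475, 9.153)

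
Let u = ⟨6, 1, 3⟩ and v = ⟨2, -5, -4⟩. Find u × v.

i: 1·(-4) - 3·(-5) = -4 - (-15) = 11
j: 3·2 - 6·(-4) = 6 - (-24) = 30
k: 6·(-5) - 1·2 = -30 - 2 = -32
u × v = (11, 30, -32)

(11, 30, -32)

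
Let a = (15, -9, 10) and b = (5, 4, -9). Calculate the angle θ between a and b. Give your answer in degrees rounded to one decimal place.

103.2

a · b = 15·5 + (-9)·4 + 10·(-9) = 75 - 36 - 90 = -51
|a|² = 225 + 81 + 100 = 406,  |a| = √406 ≈ 20.149442
|b|² = 25 + 16 + 81 = 122,  |b| = √122 ≈ 11.045361
cos θ = -51 / (20.149442 · 11.045361) ≈ -0.22915
θ = arccos(-0.22915) ≈ 103.2°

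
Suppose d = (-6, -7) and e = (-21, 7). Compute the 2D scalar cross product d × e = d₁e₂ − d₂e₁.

-189

(-6)·7 - (-7)·(-21) = -42 - 147 = -189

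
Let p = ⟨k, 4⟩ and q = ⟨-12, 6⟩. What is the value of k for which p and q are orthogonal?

2

p · q = k·(-12) + 4·6 = 24 - 12k
Set equal to 0: -12k = -24, so k = 2.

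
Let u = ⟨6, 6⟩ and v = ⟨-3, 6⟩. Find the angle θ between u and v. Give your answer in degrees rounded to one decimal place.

71.6

u · v = 6·(-3) + 6·6 = -18 + 36 = 18
|u|² = 36 + 36 = 72,  |u| = √72 ≈ 8.485281
|v|² = 9 + 36 = 45,  |v| = √45 ≈ 6.708204
cos θ = 18 / (8.485281 · 6.708204) ≈ 0.31623
θ = arccos(0.31623) ≈ 71.6°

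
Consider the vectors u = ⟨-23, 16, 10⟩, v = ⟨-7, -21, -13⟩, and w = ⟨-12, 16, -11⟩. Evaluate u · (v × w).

v × w:
i: (-21)·(-11) - (-13)·16 = 231 - (-208) = 439
j: (-13)·(-12) - (-7)·(-11) = 156 - 77 = 79
k: (-7)·16 - (-21)·(-12) = -112 - 252 = -364
v × w = (439, 79, -364)
u · (v × w) = (-23)·439 + 16·79 + 10·(-364) = -10097 + 1264 - 3640 = -12473

-12473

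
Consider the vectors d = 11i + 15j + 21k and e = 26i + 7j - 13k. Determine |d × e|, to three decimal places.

i: 15·(-13) - 21·7 = -195 - 147 = -342
j: 21·26 - 11·(-13) = 546 - (-143) = 689
k: 11·7 - 15·26 = 77 - 390 = -313
d × e = (-342, 689, -313)
|d × e| = √((-342)² + 689² + (-313)²) = √689654 ≈ 830.4541

830.454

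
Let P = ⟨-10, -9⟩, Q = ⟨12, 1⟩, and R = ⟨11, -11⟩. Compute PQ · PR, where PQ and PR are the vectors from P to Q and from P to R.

PQ = Q − P = (22, 10)
PR = R − P = (21, -2)
PQ · PR = 22·21 + 10·(-2) = 462 - 20 = 442

442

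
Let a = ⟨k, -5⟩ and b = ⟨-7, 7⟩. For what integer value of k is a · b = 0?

-5

a · b = k·(-7) + (-5)·7 = -35 - 7k
Set equal to 0: -7k = 35, so k = -5.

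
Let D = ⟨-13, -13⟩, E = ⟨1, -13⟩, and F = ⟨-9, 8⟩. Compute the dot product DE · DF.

56

DE = E − D = (14, 0)
DF = F − D = (4, 21)
DE · DF = 14·4 + 0·21 = 56 + 0 = 56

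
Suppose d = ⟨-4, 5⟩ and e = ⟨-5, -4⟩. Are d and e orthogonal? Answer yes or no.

d · e = (-4)·(-5) + 5·(-4) = 20 - 20 = 0
Zero, so the vectors are orthogonal.

yes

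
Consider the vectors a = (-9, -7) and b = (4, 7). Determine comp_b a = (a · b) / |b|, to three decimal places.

-10.543

a · b = (-9)·4 + (-7)·7 = -36 - 49 = -85
|b| = √(16 + 49) = √65 ≈ 8.0623
comp_b a = -85 / √65 ≈ -10.543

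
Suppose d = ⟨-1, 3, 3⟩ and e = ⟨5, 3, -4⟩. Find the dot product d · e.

d · e = (-1)·5 + 3·3 + 3·(-4) = -5 + 9 - 12 = -8

-8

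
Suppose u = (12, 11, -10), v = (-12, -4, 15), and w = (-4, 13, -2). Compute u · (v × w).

v × w:
i: (-4)·(-2) - 15·13 = 8 - 195 = -187
j: 15·(-4) - (-12)·(-2) = -60 - 24 = -84
k: (-12)·13 - (-4)·(-4) = -156 - 16 = -172
v × w = (-187, -84, -172)
u · (v × w) = 12·(-187) + 11·(-84) + (-10)·(-172) = -2244 - 924 + 1720 = -1448

-1448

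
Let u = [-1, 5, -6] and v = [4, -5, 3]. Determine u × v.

(-15, -21, -15)

i: 5·3 - (-6)·(-5) = 15 - 30 = -15
j: (-6)·4 - (-1)·3 = -24 - (-3) = -21
k: (-1)·(-5) - 5·4 = 5 - 20 = -15
u × v = (-15, -21, -15)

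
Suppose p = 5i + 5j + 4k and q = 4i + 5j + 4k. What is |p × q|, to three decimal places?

6.403

i: 5·4 - 4·5 = 20 - 20 = 0
j: 4·4 - 5·4 = 16 - 20 = -4
k: 5·5 - 5·4 = 25 - 20 = 5
p × q = (0, -4, 5)
|p × q| = √(0² + (-4)² + 5²) = √41 ≈ 6.4031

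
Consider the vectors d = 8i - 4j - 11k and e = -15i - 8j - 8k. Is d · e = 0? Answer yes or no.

d · e = 8·(-15) + (-4)·(-8) + (-11)·(-8) = -120 + 32 + 88 = 0
Zero, so the vectors are orthogonal.

yes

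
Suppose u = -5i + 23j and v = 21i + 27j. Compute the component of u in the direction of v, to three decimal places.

15.085

u · v = (-5)·21 + 23·27 = -105 + 621 = 516
|v| = √(441 + 729) = √1170 ≈ 34.2053
comp_v u = 516 / √1170 ≈ 15.085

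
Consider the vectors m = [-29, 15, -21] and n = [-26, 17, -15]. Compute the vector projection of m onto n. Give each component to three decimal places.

m · n = (-29)·(-26) + 15·17 + (-21)·(-15) = 754 + 255 + 315 = 1324
|n|² = 676 + 289 + 225 = 1190
proj_n m = (1324/1190) · (-26, 17, -15) ≈ (-28.928, 18.914, -16.689)

(-28.928, 18.914, -16.689)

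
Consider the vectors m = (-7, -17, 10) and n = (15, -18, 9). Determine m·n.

291

m · n = (-7)·15 + (-17)·(-18) + 10·9 = -105 + 306 + 90 = 291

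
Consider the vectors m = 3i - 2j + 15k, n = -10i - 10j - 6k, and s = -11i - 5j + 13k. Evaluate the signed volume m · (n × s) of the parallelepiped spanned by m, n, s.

-1772

n × s:
i: (-10)·13 - (-6)·(-5) = -130 - 30 = -160
j: (-6)·(-11) - (-10)·13 = 66 - (-130) = 196
k: (-10)·(-5) - (-10)·(-11) = 50 - 110 = -60
n × s = (-160, 196, -60)
m · (n × s) = 3·(-160) + (-2)·196 + 15·(-60) = -480 - 392 - 900 = -1772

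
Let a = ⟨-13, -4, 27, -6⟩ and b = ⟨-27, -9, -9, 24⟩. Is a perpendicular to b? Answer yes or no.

yes

a · b = (-13)·(-27) + (-4)·(-9) + 27·(-9) + (-6)·24 = 351 + 36 - 243 - 144 = 0
Zero, so the vectors are orthogonal.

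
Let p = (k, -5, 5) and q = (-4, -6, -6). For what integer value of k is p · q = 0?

p · q = k·(-4) + (-5)·(-6) + 5·(-6) = 0 - 4k
Set equal to 0: -4k = 0, so k = 0.

0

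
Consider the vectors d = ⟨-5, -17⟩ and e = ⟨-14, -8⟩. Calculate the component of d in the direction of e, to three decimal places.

12.776

d · e = (-5)·(-14) + (-17)·(-8) = 70 + 136 = 206
|e| = √(196 + 64) = √260 ≈ 16.1245
comp_e d = 206 / √260 ≈ 12.776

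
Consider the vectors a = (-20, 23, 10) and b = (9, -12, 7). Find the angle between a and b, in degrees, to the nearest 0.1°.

a · b = (-20)·9 + 23·(-12) + 10·7 = -180 - 276 + 70 = -386
|a|² = 400 + 529 + 100 = 1029,  |a| = √1029 ≈ 32.078030
|b|² = 81 + 144 + 49 = 274,  |b| = √274 ≈ 16.552945
cos θ = -386 / (32.078030 · 16.552945) ≈ -0.72695
θ = arccos(-0.72695) ≈ 136.6°

136.6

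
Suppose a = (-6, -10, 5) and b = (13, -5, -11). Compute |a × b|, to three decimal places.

i: (-10)·(-11) - 5·(-5) = 110 - (-25) = 135
j: 5·13 - (-6)·(-11) = 65 - 66 = -1
k: (-6)·(-5) - (-10)·13 = 30 - (-130) = 160
a × b = (135, -1, 160)
|a × b| = √(135² + (-1)² + 160²) = √43826 ≈ 209.3466

209.347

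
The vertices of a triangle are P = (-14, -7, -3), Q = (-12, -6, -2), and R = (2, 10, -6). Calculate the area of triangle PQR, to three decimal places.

17.378

PQ = (2, 1, 1),  PR = (16, 17, -3)
i: 1·(-3) - 1·17 = -3 - 17 = -20
j: 1·16 - 2·(-3) = 16 - (-6) = 22
k: 2·17 - 1·16 = 34 - 16 = 18
PQ × PR = (-20, 22, 18)
|PQ × PR| = √1208 ≈ 34.7563
area = ½ · 34.7563 ≈ 17.378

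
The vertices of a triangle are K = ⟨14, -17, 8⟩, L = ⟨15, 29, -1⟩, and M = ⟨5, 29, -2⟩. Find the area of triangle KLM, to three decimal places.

235.583

KL = (1, 46, -9),  KM = (-9, 46, -10)
i: 46·(-10) - (-9)·46 = -460 - (-414) = -46
j: (-9)·(-9) - 1·(-10) = 81 - (-10) = 91
k: 1·46 - 46·(-9) = 46 - (-414) = 460
KL × KM = (-46, 91, 460)
|KL × KM| = √221997 ≈ 471.1656
area = ½ · 471.1656 ≈ 235.583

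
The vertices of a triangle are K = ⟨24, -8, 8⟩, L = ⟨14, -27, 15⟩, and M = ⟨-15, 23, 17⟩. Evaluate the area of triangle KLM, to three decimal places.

KL = (-10, -19, 7),  KM = (-39, 31, 9)
i: (-19)·9 - 7·31 = -171 - 217 = -388
j: 7·(-39) - (-10)·9 = -273 - (-90) = -183
k: (-10)·31 - (-19)·(-39) = -310 - 741 = -1051
KL × KM = (-388, -183, -1051)
|KL × KM| = √1288634 ≈ 1135.1802
area = ½ · 1135.1802 ≈ 567.590

567.590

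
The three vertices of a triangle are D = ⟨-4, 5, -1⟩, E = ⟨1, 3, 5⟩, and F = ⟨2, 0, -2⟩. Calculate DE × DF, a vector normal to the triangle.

DE = (5, -2, 6)
DF = (6, -5, -1)
i: (-2)·(-1) - 6·(-5) = 2 - (-30) = 32
j: 6·6 - 5·(-1) = 36 - (-5) = 41
k: 5·(-5) - (-2)·6 = -25 - (-12) = -13
DE × DF = (32, 41, -13)

(32, 41, -13)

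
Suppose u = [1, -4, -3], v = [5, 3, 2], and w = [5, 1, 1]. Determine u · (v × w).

v × w:
i: 3·1 - 2·1 = 3 - 2 = 1
j: 2·5 - 5·1 = 10 - 5 = 5
k: 5·1 - 3·5 = 5 - 15 = -10
v × w = (1, 5, -10)
u · (v × w) = 1·1 + (-4)·5 + (-3)·(-10) = 1 - 20 + 30 = 11

11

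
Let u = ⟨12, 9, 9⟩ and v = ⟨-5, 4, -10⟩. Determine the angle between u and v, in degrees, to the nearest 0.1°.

123.3

u · v = 12·(-5) + 9·4 + 9·(-10) = -60 + 36 - 90 = -114
|u|² = 144 + 81 + 81 = 306,  |u| = √306 ≈ 17.492856
|v|² = 25 + 16 + 100 = 141,  |v| = √141 ≈ 11.874342
cos θ = -114 / (17.492856 · 11.874342) ≈ -0.54883
θ = arccos(-0.54883) ≈ 123.3°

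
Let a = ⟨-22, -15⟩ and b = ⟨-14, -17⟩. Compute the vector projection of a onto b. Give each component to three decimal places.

(-16.252, -19.734)

a · b = (-22)·(-14) + (-15)·(-17) = 308 + 255 = 563
|b|² = 196 + 289 = 485
proj_b a = (563/485) · (-14, -17) ≈ (-16.252, -19.734)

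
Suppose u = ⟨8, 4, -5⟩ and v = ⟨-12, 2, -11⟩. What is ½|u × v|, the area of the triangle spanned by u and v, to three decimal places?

82.395

i: 4·(-11) - (-5)·2 = -44 - (-10) = -34
j: (-5)·(-12) - 8·(-11) = 60 - (-88) = 148
k: 8·2 - 4·(-12) = 16 - (-48) = 64
u × v = (-34, 148, 64)
|u × v| = √((-34)² + 148² + 64²) = √27156 ≈ 164.7908
area = ½ · 164.7908 ≈ 82.395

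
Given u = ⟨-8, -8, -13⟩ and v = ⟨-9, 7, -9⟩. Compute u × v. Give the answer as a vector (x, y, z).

(163, 45, -128)

i: (-8)·(-9) - (-13)·7 = 72 - (-91) = 163
j: (-13)·(-9) - (-8)·(-9) = 117 - 72 = 45
k: (-8)·7 - (-8)·(-9) = -56 - 72 = -128
u × v = (163, 45, -128)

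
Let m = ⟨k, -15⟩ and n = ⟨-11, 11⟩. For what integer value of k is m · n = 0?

-15

m · n = k·(-11) + (-15)·11 = -165 - 11k
Set equal to 0: -11k = 165, so k = -15.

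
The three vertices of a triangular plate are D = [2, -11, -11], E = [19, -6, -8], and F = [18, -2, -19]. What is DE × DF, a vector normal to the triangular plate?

DE = (17, 5, 3)
DF = (16, 9, -8)
i: 5·(-8) - 3·9 = -40 - 27 = -67
j: 3·16 - 17·(-8) = 48 - (-136) = 184
k: 17·9 - 5·16 = 153 - 80 = 73
DE × DF = (-67, 184, 73)

(-67, 184, 73)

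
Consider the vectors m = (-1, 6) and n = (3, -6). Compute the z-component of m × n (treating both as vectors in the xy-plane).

(-1)·(-6) - 6·3 = 6 - 18 = -12

-12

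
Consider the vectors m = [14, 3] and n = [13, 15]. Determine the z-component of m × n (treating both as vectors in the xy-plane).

14·15 - 3·13 = 210 - 39 = 171

171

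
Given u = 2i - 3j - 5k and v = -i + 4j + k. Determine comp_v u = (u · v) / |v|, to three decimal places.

u · v = 2·(-1) + (-3)·4 + (-5)·1 = -2 - 12 - 5 = -19
|v| = √(1 + 16 + 1) = √18 ≈ 4.2426
comp_v u = -19 / √18 ≈ -4.478

-4.478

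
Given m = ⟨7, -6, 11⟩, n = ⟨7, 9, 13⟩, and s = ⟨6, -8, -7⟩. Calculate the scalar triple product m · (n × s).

-1685

n × s:
i: 9·(-7) - 13·(-8) = -63 - (-104) = 41
j: 13·6 - 7·(-7) = 78 - (-49) = 127
k: 7·(-8) - 9·6 = -56 - 54 = -110
n × s = (41, 127, -110)
m · (n × s) = 7·41 + (-6)·127 + 11·(-110) = 287 - 762 - 1210 = -1685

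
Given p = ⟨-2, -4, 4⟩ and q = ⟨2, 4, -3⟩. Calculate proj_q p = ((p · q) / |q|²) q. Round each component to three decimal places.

(-2.207, -4.414, 3.310)

p · q = (-2)·2 + (-4)·4 + 4·(-3) = -4 - 16 - 12 = -32
|q|² = 4 + 16 + 9 = 29
proj_q p = (-32/29) · (2, 4, -3) ≈ (-2.207, -4.414, 3.310)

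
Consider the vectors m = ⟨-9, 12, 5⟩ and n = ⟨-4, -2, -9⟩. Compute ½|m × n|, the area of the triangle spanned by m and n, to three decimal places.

77.719

i: 12·(-9) - 5·(-2) = -108 - (-10) = -98
j: 5·(-4) - (-9)·(-9) = -20 - 81 = -101
k: (-9)·(-2) - 12·(-4) = 18 - (-48) = 66
m × n = (-98, -101, 66)
|m × n| = √((-98)² + (-101)² + 66²) = √24161 ≈ 155.4381
area = ½ · 155.4381 ≈ 77.719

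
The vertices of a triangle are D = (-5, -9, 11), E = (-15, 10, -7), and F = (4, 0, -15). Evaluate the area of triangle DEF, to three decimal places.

DE = (-10, 19, -18),  DF = (9, 9, -26)
i: 19·(-26) - (-18)·9 = -494 - (-162) = -332
j: (-18)·9 - (-10)·(-26) = -162 - 260 = -422
k: (-10)·9 - 19·9 = -90 - 171 = -261
DE × DF = (-332, -422, -261)
|DE × DF| = √356429 ≈ 597.0168
area = ½ · 597.0168 ≈ 298.508

298.508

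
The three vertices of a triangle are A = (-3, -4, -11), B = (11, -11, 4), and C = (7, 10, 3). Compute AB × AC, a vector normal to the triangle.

AB = (14, -7, 15)
AC = (10, 14, 14)
i: (-7)·14 - 15·14 = -98 - 210 = -308
j: 15·10 - 14·14 = 150 - 196 = -46
k: 14·14 - (-7)·10 = 196 - (-70) = 266
AB × AC = (-308, -46, 266)

(-308, -46, 266)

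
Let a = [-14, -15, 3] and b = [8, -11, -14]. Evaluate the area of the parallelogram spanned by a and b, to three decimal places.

i: (-15)·(-14) - 3·(-11) = 210 - (-33) = 243
j: 3·8 - (-14)·(-14) = 24 - 196 = -172
k: (-14)·(-11) - (-15)·8 = 154 - (-120) = 274
a × b = (243, -172, 274)
|a × b| = √(243² + (-172)² + 274²) = √163709 ≈ 404.6097

404.610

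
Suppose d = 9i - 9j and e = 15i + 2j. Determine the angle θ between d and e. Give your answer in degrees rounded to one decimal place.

52.6

d · e = 9·15 + (-9)·2 = 135 - 18 = 117
|d|² = 81 + 81 = 162,  |d| = √162 ≈ 12.727922
|e|² = 225 + 4 = 229,  |e| = √229 ≈ 15.132746
cos θ = 117 / (12.727922 · 15.132746) ≈ 0.60745
θ = arccos(0.60745) ≈ 52.6°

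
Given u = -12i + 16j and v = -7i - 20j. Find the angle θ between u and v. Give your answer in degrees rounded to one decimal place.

u · v = (-12)·(-7) + 16·(-20) = 84 - 320 = -236
|u|² = 144 + 256 = 400,  |u| = √400 ≈ 20.000000
|v|² = 49 + 400 = 449,  |v| = √449 ≈ 21.189620
cos θ = -236 / (20.000000 · 21.189620) ≈ -0.55688
θ = arccos(-0.55688) ≈ 123.8°

123.8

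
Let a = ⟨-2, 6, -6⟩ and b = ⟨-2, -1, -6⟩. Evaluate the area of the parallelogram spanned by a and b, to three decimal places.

i: 6·(-6) - (-6)·(-1) = -36 - 6 = -42
j: (-6)·(-2) - (-2)·(-6) = 12 - 12 = 0
k: (-2)·(-1) - 6·(-2) = 2 - (-12) = 14
a × b = (-42, 0, 14)
|a × b| = √((-42)² + 0² + 14²) = √1960 ≈ 44.2719

44.272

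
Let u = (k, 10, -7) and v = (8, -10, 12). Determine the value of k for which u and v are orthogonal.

23

u · v = k·8 + 10·(-10) + (-7)·12 = -184 + 8k
Set equal to 0: 8k = 184, so k = 23.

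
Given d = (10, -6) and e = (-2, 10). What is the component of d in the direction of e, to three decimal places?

-7.845

d · e = 10·(-2) + (-6)·10 = -20 - 60 = -80
|e| = √(4 + 100) = √104 ≈ 10.1980
comp_e d = -80 / √104 ≈ -7.845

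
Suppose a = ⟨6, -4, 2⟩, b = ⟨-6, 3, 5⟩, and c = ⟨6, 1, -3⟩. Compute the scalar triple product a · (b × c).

b × c:
i: 3·(-3) - 5·1 = -9 - 5 = -14
j: 5·6 - (-6)·(-3) = 30 - 18 = 12
k: (-6)·1 - 3·6 = -6 - 18 = -24
b × c = (-14, 12, -24)
a · (b × c) = 6·(-14) + (-4)·12 + 2·(-24) = -84 - 48 - 48 = -180

-180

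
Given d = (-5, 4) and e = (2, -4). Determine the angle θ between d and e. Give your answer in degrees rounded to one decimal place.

d · e = (-5)·2 + 4·(-4) = -10 - 16 = -26
|d|² = 25 + 16 = 41,  |d| = √41 ≈ 6.403124
|e|² = 4 + 16 = 20,  |e| = √20 ≈ 4.472136
cos θ = -26 / (6.403124 · 4.472136) ≈ -0.90796
θ = arccos(-0.90796) ≈ 155.2°

155.2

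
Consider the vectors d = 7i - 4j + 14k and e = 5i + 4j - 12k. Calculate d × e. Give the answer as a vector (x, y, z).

(-8, 154, 48)

i: (-4)·(-12) - 14·4 = 48 - 56 = -8
j: 14·5 - 7·(-12) = 70 - (-84) = 154
k: 7·4 - (-4)·5 = 28 - (-20) = 48
d × e = (-8, 154, 48)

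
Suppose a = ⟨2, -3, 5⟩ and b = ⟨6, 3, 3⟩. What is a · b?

a · b = 2·6 + (-3)·3 + 5·3 = 12 - 9 + 15 = 18

18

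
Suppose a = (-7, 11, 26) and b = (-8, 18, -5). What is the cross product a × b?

(-523, -243, -38)

i: 11·(-5) - 26·18 = -55 - 468 = -523
j: 26·(-8) - (-7)·(-5) = -208 - 35 = -243
k: (-7)·18 - 11·(-8) = -126 - (-88) = -38
a × b = (-523, -243, -38)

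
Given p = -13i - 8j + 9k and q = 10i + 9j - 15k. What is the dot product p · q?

p · q = (-13)·10 + (-8)·9 + 9·(-15) = -130 - 72 - 135 = -337

-337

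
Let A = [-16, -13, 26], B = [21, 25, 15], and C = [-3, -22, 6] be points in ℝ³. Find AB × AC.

AB = (37, 38, -11)
AC = (13, -9, -20)
i: 38·(-20) - (-11)·(-9) = -760 - 99 = -859
j: (-11)·13 - 37·(-20) = -143 - (-740) = 597
k: 37·(-9) - 38·13 = -333 - 494 = -827
AB × AC = (-859, 597, -827)

(-859, 597, -827)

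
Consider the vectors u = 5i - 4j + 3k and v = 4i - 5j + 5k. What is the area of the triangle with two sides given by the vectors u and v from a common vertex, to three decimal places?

i: (-4)·5 - 3·(-5) = -20 - (-15) = -5
j: 3·4 - 5·5 = 12 - 25 = -13
k: 5·(-5) - (-4)·4 = -25 - (-16) = -9
u × v = (-5, -13, -9)
|u × v| = √((-5)² + (-13)² + (-9)²) = √275 ≈ 16.5831
area = ½ · 16.5831 ≈ 8.292

8.292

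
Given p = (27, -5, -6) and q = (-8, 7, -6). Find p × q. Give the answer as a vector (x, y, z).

(72, 210, 149)

i: (-5)·(-6) - (-6)·7 = 30 - (-42) = 72
j: (-6)·(-8) - 27·(-6) = 48 - (-162) = 210
k: 27·7 - (-5)·(-8) = 189 - 40 = 149
p × q = (72, 210, 149)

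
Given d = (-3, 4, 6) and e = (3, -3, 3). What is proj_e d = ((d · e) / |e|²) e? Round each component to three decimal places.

d · e = (-3)·3 + 4·(-3) + 6·3 = -9 - 12 + 18 = -3
|e|² = 9 + 9 + 9 = 27
proj_e d = (-3/27) · (3, -3, 3) ≈ (-0.333, 0.333, -0.333)

(-0.333, 0.333, -0.333)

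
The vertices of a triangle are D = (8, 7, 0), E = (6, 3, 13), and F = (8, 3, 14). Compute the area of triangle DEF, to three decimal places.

DE = (-2, -4, 13),  DF = (0, -4, 14)
i: (-4)·14 - 13·(-4) = -56 - (-52) = -4
j: 13·0 - (-2)·14 = 0 - (-28) = 28
k: (-2)·(-4) - (-4)·0 = 8 - 0 = 8
DE × DF = (-4, 28, 8)
|DE × DF| = √864 ≈ 29.3939
area = ½ · 29.3939 ≈ 14.697

14.697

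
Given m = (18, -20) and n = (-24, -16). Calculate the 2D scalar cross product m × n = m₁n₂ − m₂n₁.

18·(-16) - (-20)·(-24) = -288 - 480 = -768

-768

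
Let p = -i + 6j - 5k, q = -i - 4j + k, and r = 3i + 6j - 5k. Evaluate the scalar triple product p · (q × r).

-56

q × r:
i: (-4)·(-5) - 1·6 = 20 - 6 = 14
j: 1·3 - (-1)·(-5) = 3 - 5 = -2
k: (-1)·6 - (-4)·3 = -6 - (-12) = 6
q × r = (14, -2, 6)
p · (q × r) = (-1)·14 + 6·(-2) + (-5)·6 = -14 - 12 - 30 = -56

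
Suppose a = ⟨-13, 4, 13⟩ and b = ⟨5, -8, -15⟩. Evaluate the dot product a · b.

-292

a · b = (-13)·5 + 4·(-8) + 13·(-15) = -65 - 32 - 195 = -292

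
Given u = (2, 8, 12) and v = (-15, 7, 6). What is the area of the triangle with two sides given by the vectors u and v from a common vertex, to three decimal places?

i: 8·6 - 12·7 = 48 - 84 = -36
j: 12·(-15) - 2·6 = -180 - 12 = -192
k: 2·7 - 8·(-15) = 14 - (-120) = 134
u × v = (-36, -192, 134)
|u × v| = √((-36)² + (-192)² + 134²) = √56116 ≈ 236.8882
area = ½ · 236.8882 ≈ 118.444

118.444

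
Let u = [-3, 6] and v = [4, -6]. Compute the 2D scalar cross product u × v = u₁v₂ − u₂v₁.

-6

(-3)·(-6) - 6·4 = 18 - 24 = -6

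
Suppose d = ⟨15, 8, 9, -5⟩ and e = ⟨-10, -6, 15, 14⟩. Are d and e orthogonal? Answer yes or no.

d · e = 15·(-10) + 8·(-6) + 9·15 + (-5)·14 = -150 - 48 + 135 - 70 = -133
Nonzero, so the vectors are not orthogonal.

no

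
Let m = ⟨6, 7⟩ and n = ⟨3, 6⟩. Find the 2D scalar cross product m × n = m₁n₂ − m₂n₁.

15

6·6 - 7·3 = 36 - 21 = 15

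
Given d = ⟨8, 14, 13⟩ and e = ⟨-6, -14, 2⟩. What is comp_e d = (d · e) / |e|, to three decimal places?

-14.191

d · e = 8·(-6) + 14·(-14) + 13·2 = -48 - 196 + 26 = -218
|e| = √(36 + 196 + 4) = √236 ≈ 15.3623
comp_e d = -218 / √236 ≈ -14.191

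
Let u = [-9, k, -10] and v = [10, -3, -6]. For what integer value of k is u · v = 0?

u · v = (-9)·10 + k·(-3) + (-10)·(-6) = -30 - 3k
Set equal to 0: -3k = 30, so k = -10.

-10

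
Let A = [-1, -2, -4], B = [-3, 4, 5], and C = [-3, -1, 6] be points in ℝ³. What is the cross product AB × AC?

AB = (-2, 6, 9)
AC = (-2, 1, 10)
i: 6·10 - 9·1 = 60 - 9 = 51
j: 9·(-2) - (-2)·10 = -18 - (-20) = 2
k: (-2)·1 - 6·(-2) = -2 - (-12) = 10
AB × AC = (51, 2, 10)

(51, 2, 10)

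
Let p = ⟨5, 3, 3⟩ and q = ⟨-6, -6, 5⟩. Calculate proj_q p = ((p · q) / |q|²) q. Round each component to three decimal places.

(2.041, 2.041, -1.701)

p · q = 5·(-6) + 3·(-6) + 3·5 = -30 - 18 + 15 = -33
|q|² = 36 + 36 + 25 = 97
proj_q p = (-33/97) · (-6, -6, 5) ≈ (2.041, 2.041, -1.701)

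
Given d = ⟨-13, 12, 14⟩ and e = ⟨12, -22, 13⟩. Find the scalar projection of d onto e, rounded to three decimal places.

-8.430

d · e = (-13)·12 + 12·(-22) + 14·13 = -156 - 264 + 182 = -238
|e| = √(144 + 484 + 169) = √797 ≈ 28.2312
comp_e d = -238 / √797 ≈ -8.430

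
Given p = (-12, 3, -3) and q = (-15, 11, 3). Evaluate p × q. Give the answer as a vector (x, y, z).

i: 3·3 - (-3)·11 = 9 - (-33) = 42
j: (-3)·(-15) - (-12)·3 = 45 - (-36) = 81
k: (-12)·11 - 3·(-15) = -132 - (-45) = -87
p × q = (42, 81, -87)

(42, 81, -87)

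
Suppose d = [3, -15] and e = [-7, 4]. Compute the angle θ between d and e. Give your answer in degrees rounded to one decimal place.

d · e = 3·(-7) + (-15)·4 = -21 - 60 = -81
|d|² = 9 + 225 = 234,  |d| = √234 ≈ 15.297059
|e|² = 49 + 16 = 65,  |e| = √65 ≈ 8.062258
cos θ = -81 / (15.297059 · 8.062258) ≈ -0.65678
θ = arccos(-0.65678) ≈ 131.1°

131.1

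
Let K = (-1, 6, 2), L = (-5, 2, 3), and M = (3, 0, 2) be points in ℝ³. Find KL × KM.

KL = (-4, -4, 1)
KM = (4, -6, 0)
i: (-4)·0 - 1·(-6) = 0 - (-6) = 6
j: 1·4 - (-4)·0 = 4 - 0 = 4
k: (-4)·(-6) - (-4)·4 = 24 - (-16) = 40
KL × KM = (6, 4, 40)

(6, 4, 40)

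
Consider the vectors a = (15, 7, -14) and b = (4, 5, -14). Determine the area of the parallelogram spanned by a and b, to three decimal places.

163.429

i: 7·(-14) - (-14)·5 = -98 - (-70) = -28
j: (-14)·4 - 15·(-14) = -56 - (-210) = 154
k: 15·5 - 7·4 = 75 - 28 = 47
a × b = (-28, 154, 47)
|a × b| = √((-28)² + 154² + 47²) = √26709 ≈ 163.4289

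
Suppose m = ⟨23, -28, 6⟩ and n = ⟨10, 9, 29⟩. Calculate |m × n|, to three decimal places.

1164.291

i: (-28)·29 - 6·9 = -812 - 54 = -866
j: 6·10 - 23·29 = 60 - 667 = -607
k: 23·9 - (-28)·10 = 207 - (-280) = 487
m × n = (-866, -607, 487)
|m × n| = √((-866)² + (-607)² + 487²) = √1355574 ≈ 1164.2912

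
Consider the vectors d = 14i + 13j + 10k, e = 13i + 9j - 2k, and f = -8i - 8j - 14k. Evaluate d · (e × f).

266

e × f:
i: 9·(-14) - (-2)·(-8) = -126 - 16 = -142
j: (-2)·(-8) - 13·(-14) = 16 - (-182) = 198
k: 13·(-8) - 9·(-8) = -104 - (-72) = -32
e × f = (-142, 198, -32)
d · (e × f) = 14·(-142) + 13·198 + 10·(-32) = -1988 + 2574 - 320 = 266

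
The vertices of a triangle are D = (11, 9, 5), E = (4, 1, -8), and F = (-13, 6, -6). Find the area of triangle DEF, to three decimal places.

147.366

DE = (-7, -8, -13),  DF = (-24, -3, -11)
i: (-8)·(-11) - (-13)·(-3) = 88 - 39 = 49
j: (-13)·(-24) - (-7)·(-11) = 312 - 77 = 235
k: (-7)·(-3) - (-8)·(-24) = 21 - 192 = -171
DE × DF = (49, 235, -171)
|DE × DF| = √86867 ≈ 294.7321
area = ½ · 294.7321 ≈ 147.366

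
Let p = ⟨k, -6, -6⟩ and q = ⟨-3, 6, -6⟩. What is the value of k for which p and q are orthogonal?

0

p · q = k·(-3) + (-6)·6 + (-6)·(-6) = 0 - 3k
Set equal to 0: -3k = 0, so k = 0.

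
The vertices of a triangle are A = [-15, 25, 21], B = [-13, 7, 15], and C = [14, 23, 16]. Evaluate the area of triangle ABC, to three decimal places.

274.456

AB = (2, -18, -6),  AC = (29, -2, -5)
i: (-18)·(-5) - (-6)·(-2) = 90 - 12 = 78
j: (-6)·29 - 2·(-5) = -174 - (-10) = -164
k: 2·(-2) - (-18)·29 = -4 - (-522) = 518
AB × AC = (78, -164, 518)
|AB × AC| = √301304 ≈ 548.9117
area = ½ · 548.9117 ≈ 274.456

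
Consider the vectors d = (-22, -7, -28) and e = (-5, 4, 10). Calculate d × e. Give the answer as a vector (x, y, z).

(42, 360, -123)

i: (-7)·10 - (-28)·4 = -70 - (-112) = 42
j: (-28)·(-5) - (-22)·10 = 140 - (-220) = 360
k: (-22)·4 - (-7)·(-5) = -88 - 35 = -123
d × e = (42, 360, -123)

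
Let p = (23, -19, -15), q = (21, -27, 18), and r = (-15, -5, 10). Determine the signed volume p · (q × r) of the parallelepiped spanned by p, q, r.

12630

q × r:
i: (-27)·10 - 18·(-5) = -270 - (-90) = -180
j: 18·(-15) - 21·10 = -270 - 210 = -480
k: 21·(-5) - (-27)·(-15) = -105 - 405 = -510
q × r = (-180, -480, -510)
p · (q × r) = 23·(-180) + (-19)·(-480) + (-15)·(-510) = -4140 + 9120 + 7650 = 12630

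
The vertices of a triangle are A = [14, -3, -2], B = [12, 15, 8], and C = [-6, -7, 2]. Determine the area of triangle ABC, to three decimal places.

AB = (-2, 18, 10),  AC = (-20, -4, 4)
i: 18·4 - 10·(-4) = 72 - (-40) = 112
j: 10·(-20) - (-2)·4 = -200 - (-8) = -192
k: (-2)·(-4) - 18·(-20) = 8 - (-360) = 368
AB × AC = (112, -192, 368)
|AB × AC| = √184832 ≈ 429.9209
area = ½ · 429.9209 ≈ 214.960

214.960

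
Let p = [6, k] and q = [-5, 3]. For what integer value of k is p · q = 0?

10

p · q = 6·(-5) + k·3 = -30 + 3k
Set equal to 0: 3k = 30, so k = 10.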